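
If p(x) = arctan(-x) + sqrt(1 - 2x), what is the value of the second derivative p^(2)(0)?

-1

Combine the two series term by term.
The coefficient of x^2 in the expansion is -1/2, so p′′(0) = 2! * (-1/2) = -1.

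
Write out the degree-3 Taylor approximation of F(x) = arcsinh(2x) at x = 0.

-4*x^3/3 + 2*x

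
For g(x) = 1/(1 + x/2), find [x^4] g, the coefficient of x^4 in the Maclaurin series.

1/16

Apply the Taylor formula c_k = f^(k)(a)/k!.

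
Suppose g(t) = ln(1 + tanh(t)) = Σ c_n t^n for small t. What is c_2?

-1/2

Let u equal the inner series; expand the outer function in u and truncate.
g(0) = 0
g′(0) = 1
g′′(0) = -1
So c_2 = g′′(0)/2! = -1/2.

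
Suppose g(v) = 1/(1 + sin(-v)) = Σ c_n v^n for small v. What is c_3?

5/6

Compose series: expand the inner function first, then feed it into the outer expansion.
g(0) = 1
g′(0) = 1
g′′(0) = 2
g′′′(0) = 5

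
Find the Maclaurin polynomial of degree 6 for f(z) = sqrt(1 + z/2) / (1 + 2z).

3632379*z^6/65536 - 227025*z^5/8192 + 28379*z^4/2048 - 887*z^3/128 + 111*z^2/32 - 7*z/4 + 1

Write out both Maclaurin series and multiply, keeping only the needed powers.
f(0) = 1
f′(0) = -7/4
f′′(0) = 111/16
f′′′(0) = -2661/64
f^(4)(0) = 85137/256
f^(5)(0) = -3405375/1024
f^(6)(0) = 163457055/4096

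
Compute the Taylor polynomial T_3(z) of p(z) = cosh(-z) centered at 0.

z^2/2 + 1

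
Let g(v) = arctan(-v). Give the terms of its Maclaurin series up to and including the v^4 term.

v^3/3 - v

Use the known series and substitute for the argument.
g(0) = 0
g′(0) = -1
g′′(0) = 0
g′′′(0) = 2
g^(4)(0) = 0
Then c_k = g^(k)(0)/k! gives each Taylor coefficient.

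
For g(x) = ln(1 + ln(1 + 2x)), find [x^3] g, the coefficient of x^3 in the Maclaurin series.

28/3

Let u equal the inner series; expand the outer function in u and truncate.
[x^0] = 0;  [x^1] = 2;  [x^2] = -4;  [x^3] = 28/3.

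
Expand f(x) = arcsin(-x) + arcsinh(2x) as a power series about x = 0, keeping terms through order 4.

Combine the two series term by term.
f(0) = 0
f′(0) = 1
f′′(0) = 0
f′′′(0) = -9
f^(4)(0) = 0
Dividing each by k! gives the coefficients c_0, ..., c_4.

-3*x^3/2 + x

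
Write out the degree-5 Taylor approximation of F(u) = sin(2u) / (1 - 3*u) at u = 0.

Use 1/(1 - r) = Σ r^k on the denominator, then take the Cauchy product.

2254*u^5/15 + 50*u^4 + 50*u^3/3 + 6*u^2 + 2*u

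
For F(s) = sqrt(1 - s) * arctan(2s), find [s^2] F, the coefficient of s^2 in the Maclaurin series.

-1

Take the Cauchy product of the two expansions.
F(0) = 0
F′(0) = 2
F′′(0) = -2
So c_2 = F′′(0)/2! = -1.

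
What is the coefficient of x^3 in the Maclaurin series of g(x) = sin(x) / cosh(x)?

Write the quotient as an unknown series and match coefficients against numerator = denominator · series.
g(0) = 0
g′(0) = 1
g′′(0) = 0
g′′′(0) = -4
So c_3 = g′′′(0)/3! = -2/3.

-2/3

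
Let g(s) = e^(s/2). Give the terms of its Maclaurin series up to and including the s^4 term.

s^4/384 + s^3/48 + s^2/8 + s/2 + 1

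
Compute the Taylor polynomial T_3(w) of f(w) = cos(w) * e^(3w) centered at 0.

3*w^3 + 4*w^2 + 3*w + 1

Take the Cauchy product of the two expansions.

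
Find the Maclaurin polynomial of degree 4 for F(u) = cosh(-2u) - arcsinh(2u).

Expand each term separately and add.
F(0) = 1
F′(0) = -2
F′′(0) = 4
F′′′(0) = 8
F^(4)(0) = 16
The Taylor polynomial is Σ F^(k)(0)/k! · u^k.

2*u^4/3 + 4*u^3/3 + 2*u^2 - 2*u + 1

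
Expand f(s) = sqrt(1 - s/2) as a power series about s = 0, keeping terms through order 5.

-7*s^5/8192 - 5*s^4/2048 - s^3/128 - s^2/32 - s/4 + 1

f(0) = 1
f′(0) = -1/4
f′′(0) = -1/16
f′′′(0) = -3/64
f^(4)(0) = -15/256
f^(5)(0) = -105/1024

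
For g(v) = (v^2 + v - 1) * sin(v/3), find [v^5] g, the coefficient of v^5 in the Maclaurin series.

-181/29160

Distribute the polynomial across the series and collect like powers.
g(0) = 0
g′(0) = -1/3
g′′(0) = 2/3
g′′′(0) = 55/27
g^(4)(0) = -4/27
g^(5)(0) = -181/243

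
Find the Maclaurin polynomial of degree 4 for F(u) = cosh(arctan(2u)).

Substitute the inner expansion into the outer series and collect powers.
[u^0] = 1;  [u^1] = 0;  [u^2] = 2;  [u^3] = 0;  [u^4] = -14/3.

-14*u^4/3 + 2*u^2 + 1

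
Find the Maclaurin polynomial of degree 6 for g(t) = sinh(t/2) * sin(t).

Multiply the two series term by term and collect like powers.
[t^0] = 0;  [t^1] = 0;  [t^2] = 1/2;  [t^3] = 0;  [t^4] = -1/16;  [t^5] = 0;  [t^6] = 11/11520.

11*t^6/11520 - t^4/16 + t^2/2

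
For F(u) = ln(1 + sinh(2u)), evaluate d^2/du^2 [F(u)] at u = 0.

Substitute the inner expansion into the outer series and collect powers.
From the series, [u^2] F = -2; multiply by 2! = 2 to get -4.

-4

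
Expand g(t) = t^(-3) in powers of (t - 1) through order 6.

28*(t - 1)^6 - 21*(t - 1)^5 + 15*(t - 1)^4 - 10*(t - 1)^3 + 6*(t - 1)^2 - 3*(t - 1) + 1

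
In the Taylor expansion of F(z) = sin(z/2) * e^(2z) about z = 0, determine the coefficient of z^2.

1

Write out both Maclaurin series and multiply, keeping only the needed powers.
So c_2 = F′′(0)/2! = 1.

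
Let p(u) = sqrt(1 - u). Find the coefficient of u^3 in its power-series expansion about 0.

p(0) = 1
p′(0) = -1/2
p′′(0) = -1/4
p′′′(0) = -3/8
Dividing each by k! gives the coefficients c_0, ..., c_3.

-1/16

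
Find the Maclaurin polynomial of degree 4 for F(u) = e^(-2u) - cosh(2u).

Combine the two series term by term.
[u^0] = 0;  [u^1] = -2;  [u^2] = 0;  [u^3] = -4/3;  [u^4] = 0.

-4*u^3/3 - 2*u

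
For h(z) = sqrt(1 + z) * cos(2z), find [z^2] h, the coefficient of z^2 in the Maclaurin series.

-17/8

Expand each factor separately, then convolve coefficients.
h(0) = 1
h′(0) = 1/2
h′′(0) = -17/4
So c_2 = h′′(0)/2! = -17/8.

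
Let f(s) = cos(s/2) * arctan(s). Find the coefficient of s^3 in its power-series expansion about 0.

Expand each factor separately, then convolve coefficients.
f(0) = 0
f′(0) = 1
f′′(0) = 0
f′′′(0) = -11/4

-11/24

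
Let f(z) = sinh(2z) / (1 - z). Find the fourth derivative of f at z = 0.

80

Take the Cauchy product of the two expansions.
From the series, [z^4] f = 10/3; multiply by 4! = 24 to get 80.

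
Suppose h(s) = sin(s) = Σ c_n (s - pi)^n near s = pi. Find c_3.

1/6

h(pi) = 0
h′(pi) = -1
h′′(pi) = 0
h′′′(pi) = 1
The Taylor polynomial is Σ h^(k)(pi)/k! · (s - pi)^k.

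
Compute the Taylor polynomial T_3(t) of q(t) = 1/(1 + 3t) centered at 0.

-27*t^3 + 9*t^2 - 3*t + 1

Use the known series and substitute for the argument.
[t^0] = 1;  [t^1] = -3;  [t^2] = 9;  [t^3] = -27.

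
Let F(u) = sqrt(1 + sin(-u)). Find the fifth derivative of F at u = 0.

Plug the Maclaurin series of the inner function into that of the outer and collect terms.
From the series, [u^5] F = -1/3840; multiply by 5! = 120 to get -1/32.

-1/32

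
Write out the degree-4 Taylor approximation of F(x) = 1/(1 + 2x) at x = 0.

16*x^4 - 8*x^3 + 4*x^2 - 2*x + 1

F(0) = 1
F′(0) = -2
F′′(0) = 8
F′′′(0) = -48
F^(4)(0) = 384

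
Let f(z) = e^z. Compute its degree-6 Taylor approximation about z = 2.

f(2) = e^(2)
f′(2) = e^(2)
f′′(2) = e^(2)
f′′′(2) = e^(2)
f^(4)(2) = e^(2)
f^(5)(2) = e^(2)
f^(6)(2) = e^(2)
The Taylor polynomial is Σ f^(k)(2)/k! · (z - 2)^k.

(z - 2)^6*e^(2)/720 + (z - 2)^5*e^(2)/120 + (z - 2)^4*e^(2)/24 + (z - 2)^3*e^(2)/6 + (z - 2)^2*e^(2)/2 + (z - 2)*e^(2) + e^(2)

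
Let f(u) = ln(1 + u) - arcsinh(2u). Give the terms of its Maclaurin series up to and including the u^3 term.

Expand each term separately and add.
f(0) = 0
f′(0) = -1
f′′(0) = -1
f′′′(0) = 10

5*u^3/3 - u^2/2 - u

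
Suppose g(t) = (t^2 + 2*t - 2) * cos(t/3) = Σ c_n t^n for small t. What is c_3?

Distribute the polynomial across the series and collect like powers.
[t^0] = -2;  [t^1] = 2;  [t^2] = 10/9;  [t^3] = -1/9.
So c_3 = g′′′(0)/3! = -1/9.

-1/9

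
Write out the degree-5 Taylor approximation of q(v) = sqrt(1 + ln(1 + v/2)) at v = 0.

Compose series: expand the inner function first, then feed it into the outer expansion.
q(0) = 1
q′(0) = 1/4
q′′(0) = -3/16
q′′′(0) = 17/64
q^(4)(0) = -143/256
q^(5)(0) = 1609/1024

1609*v^5/122880 - 143*v^4/6144 + 17*v^3/384 - 3*v^2/32 + v/4 + 1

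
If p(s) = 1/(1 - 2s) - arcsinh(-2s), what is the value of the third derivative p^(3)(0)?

Combine the two series term by term.
From the series, [s^3] p = 20/3; multiply by 3! = 6 to get 40.

40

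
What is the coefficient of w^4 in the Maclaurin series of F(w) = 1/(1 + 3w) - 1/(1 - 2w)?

65

Combine the two series term by term.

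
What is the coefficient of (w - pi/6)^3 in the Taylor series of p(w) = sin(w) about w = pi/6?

-sqrt(3)/12

p(pi/6) = 1/2
p′(pi/6) = sqrt(3)/2
p′′(pi/6) = -1/2
p′′′(pi/6) = -sqrt(3)/2
So c_3 = p′′′(pi/6)/3! = -sqrt(3)/12.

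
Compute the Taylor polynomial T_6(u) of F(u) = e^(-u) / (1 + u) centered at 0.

Write out both Maclaurin series and multiply, keeping only the needed powers.
[u^0] = 1;  [u^1] = -2;  [u^2] = 5/2;  [u^3] = -8/3;  [u^4] = 65/24;  [u^5] = -163/60;  [u^6] = 1957/720.

1957*u^6/720 - 163*u^5/60 + 65*u^4/24 - 8*u^3/3 + 5*u^2/2 - 2*u + 1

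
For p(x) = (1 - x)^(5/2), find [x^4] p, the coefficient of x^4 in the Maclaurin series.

-5/128

[x^0] = 1;  [x^1] = -5/2;  [x^2] = 15/8;  [x^3] = -5/16;  [x^4] = -5/128.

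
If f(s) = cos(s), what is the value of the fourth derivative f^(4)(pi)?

The coefficient of (s - pi)^4 in the expansion is -1/24, so f^(4)(pi) = 4! * (-1/24) = -1.

-1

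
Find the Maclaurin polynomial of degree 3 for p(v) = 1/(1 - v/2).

v^3/8 + v^2/4 + v/2 + 1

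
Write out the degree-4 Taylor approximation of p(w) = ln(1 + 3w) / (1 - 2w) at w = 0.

Write out both Maclaurin series and multiply, keeping only the needed powers.
p(0) = 0
p′(0) = 3
p′′(0) = 3
p′′′(0) = 72
p^(4)(0) = 90
The Taylor polynomial is Σ p^(k)(0)/k! · w^k.

15*w^4/4 + 12*w^3 + 3*w^2/2 + 3*w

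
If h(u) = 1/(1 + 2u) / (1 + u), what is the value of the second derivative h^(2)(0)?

Take the Cauchy product of the two expansions.
From the series, [u^2] h = 7; multiply by 2! = 2 to get 14.

14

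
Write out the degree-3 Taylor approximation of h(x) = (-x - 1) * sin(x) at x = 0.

x^3/6 - x^2 - x

Multiply each power in the prefactor through the base expansion.
[x^0] = 0;  [x^1] = -1;  [x^2] = -1;  [x^3] = 1/6.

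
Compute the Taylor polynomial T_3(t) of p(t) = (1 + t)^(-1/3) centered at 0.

p(0) = 1
p′(0) = -1/3
p′′(0) = 4/9
p′′′(0) = -28/27
The Taylor polynomial is Σ p^(k)(0)/k! · t^k.

-14*t^3/81 + 2*t^2/9 - t/3 + 1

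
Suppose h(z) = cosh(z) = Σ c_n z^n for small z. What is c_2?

1/2

[z^0] = 1;  [z^1] = 0;  [z^2] = 1/2.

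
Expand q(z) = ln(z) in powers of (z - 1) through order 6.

-(z - 1)^6/6 + (z - 1)^5/5 - (z - 1)^4/4 + (z - 1)^3/3 - (z - 1)^2/2 + (z - 1)

Apply the Taylor formula c_k = f^(k)(a)/k!.
[(z - 1)^0] = 0;  [(z - 1)^1] = 1;  [(z - 1)^2] = -1/2;  [(z - 1)^3] = 1/3;  [(z - 1)^4] = -1/4;  [(z - 1)^5] = 1/5;  [(z - 1)^6] = -1/6.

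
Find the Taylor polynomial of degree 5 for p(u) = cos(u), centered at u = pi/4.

Compute the successive derivatives at the expansion point and divide by k!.

-sqrt(2)*(u - pi/4)^5/240 + sqrt(2)*(u - pi/4)^4/48 + sqrt(2)*(u - pi/4)^3/12 - sqrt(2)*(u - pi/4)^2/4 - sqrt(2)*(u - pi/4)/2 + sqrt(2)/2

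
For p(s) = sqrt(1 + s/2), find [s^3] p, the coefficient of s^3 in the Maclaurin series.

1/128

p(0) = 1
p′(0) = 1/4
p′′(0) = -1/16
p′′′(0) = 3/64
So c_3 = p′′′(0)/3! = 1/128.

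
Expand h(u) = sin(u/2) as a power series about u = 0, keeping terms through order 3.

-u^3/48 + u/2

Apply the Taylor formula c_k = f^(k)(a)/k!.
[u^0] = 0;  [u^1] = 1/2;  [u^2] = 0;  [u^3] = -1/48.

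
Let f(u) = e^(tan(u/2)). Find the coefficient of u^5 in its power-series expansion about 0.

37/3840

Substitute the inner expansion into the outer series and collect powers.
So c_5 = f^(5)(0)/5! = 37/3840.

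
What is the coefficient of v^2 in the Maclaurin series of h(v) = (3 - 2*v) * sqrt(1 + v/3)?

Shift and add copies of the series according to the polynomial's terms.
h(0) = 3
h′(0) = -3/2
h′′(0) = -3/4
So c_2 = h′′(0)/2! = -3/8.

-3/8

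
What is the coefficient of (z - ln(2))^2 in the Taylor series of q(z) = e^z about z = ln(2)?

1

q(ln(2)) = 2
q′(ln(2)) = 2
q′′(ln(2)) = 2
The Taylor polynomial is Σ q^(k)(ln(2))/k! · (z - ln(2))^k.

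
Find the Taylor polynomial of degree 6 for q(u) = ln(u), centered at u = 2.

-(u - 2)^6/384 + (u - 2)^5/160 - (u - 2)^4/64 + (u - 2)^3/24 - (u - 2)^2/8 + (u - 2)/2 + ln(2)

Compute the successive derivatives at the expansion point and divide by k!.
q(2) = ln(2)
q′(2) = 1/2
q′′(2) = -1/4
q′′′(2) = 1/4
q^(4)(2) = -3/8
q^(5)(2) = 3/4
q^(6)(2) = -15/8
The Taylor polynomial is Σ q^(k)(2)/k! · (u - 2)^k.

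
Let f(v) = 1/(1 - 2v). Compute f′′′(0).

48

Apply the Taylor formula c_k = f^(k)(a)/k!.
From the series, [v^3] f = 8; multiply by 3! = 6 to get 48.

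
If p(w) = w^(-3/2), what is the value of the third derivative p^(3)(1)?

-105/8

From the series, [(w - 1)^3] p = -35/16; multiply by 3! = 6 to get -105/8.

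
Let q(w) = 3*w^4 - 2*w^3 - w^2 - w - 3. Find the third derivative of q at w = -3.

-228

The coefficient of (w + 3)^3 in the expansion is -38, so q′′′(-3) = 3! * (-38) = -228.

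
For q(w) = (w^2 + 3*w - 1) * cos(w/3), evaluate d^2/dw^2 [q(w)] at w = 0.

Distribute the polynomial across the series and collect like powers.
The coefficient of w^2 in the expansion is 19/18, so q′′(0) = 2! * (19/18) = 19/9.

19/9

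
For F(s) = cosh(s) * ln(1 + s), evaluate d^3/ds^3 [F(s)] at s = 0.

5

Write out both Maclaurin series and multiply, keeping only the needed powers.
The coefficient of s^3 in the expansion is 5/6, so F′′′(0) = 3! * (5/6) = 5.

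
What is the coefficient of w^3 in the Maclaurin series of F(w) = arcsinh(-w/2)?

1/48

c_3 = F′′′(0)/3! = 1/48.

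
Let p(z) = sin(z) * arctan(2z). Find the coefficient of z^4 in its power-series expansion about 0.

Write out both Maclaurin series and multiply, keeping only the needed powers.
[z^0] = 0;  [z^1] = 0;  [z^2] = 2;  [z^3] = 0;  [z^4] = -3.

-3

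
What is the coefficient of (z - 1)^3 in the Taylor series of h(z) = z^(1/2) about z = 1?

h(1) = 1
h′(1) = 1/2
h′′(1) = -1/4
h′′′(1) = 3/8
Then c_k = h^(k)(1)/k! gives each Taylor coefficient.

1/16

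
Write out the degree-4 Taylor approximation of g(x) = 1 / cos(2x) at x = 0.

Divide the numerator series by the denominator series (power-series long division).
g(0) = 1
g′(0) = 0
g′′(0) = 4
g′′′(0) = 0
g^(4)(0) = 80
Dividing each by k! gives the coefficients c_0, ..., c_4.

10*x^4/3 + 2*x^2 + 1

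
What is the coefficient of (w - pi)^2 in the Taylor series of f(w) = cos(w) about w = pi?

Use the known series and substitute for the argument.
f(pi) = -1
f′(pi) = 0
f′′(pi) = 1
Then c_k = f^(k)(pi)/k! gives each Taylor coefficient.

1/2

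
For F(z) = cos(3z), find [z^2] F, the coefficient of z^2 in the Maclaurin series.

F(0) = 1
F′(0) = 0
F′′(0) = -9
Then c_k = F^(k)(0)/k! gives each Taylor coefficient.

-9/2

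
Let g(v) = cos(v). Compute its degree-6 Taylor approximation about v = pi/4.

Apply the Taylor formula c_k = f^(k)(a)/k!.

-sqrt(2)*(v - pi/4)^6/1440 - sqrt(2)*(v - pi/4)^5/240 + sqrt(2)*(v - pi/4)^4/48 + sqrt(2)*(v - pi/4)^3/12 - sqrt(2)*(v - pi/4)^2/4 - sqrt(2)*(v - pi/4)/2 + sqrt(2)/2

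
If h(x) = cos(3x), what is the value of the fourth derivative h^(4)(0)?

From the series, [x^4] h = 27/8; multiply by 4! = 24 to get 81.

81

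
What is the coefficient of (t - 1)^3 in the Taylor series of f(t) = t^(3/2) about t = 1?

-1/16

Differentiate repeatedly and evaluate at the center.
f(1) = 1
f′(1) = 3/2
f′′(1) = 3/4
f′′′(1) = -3/8
The Taylor polynomial is Σ f^(k)(1)/k! · (t - 1)^k.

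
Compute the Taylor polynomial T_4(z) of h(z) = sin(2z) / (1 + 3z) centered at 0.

Write out both Maclaurin series and multiply, keeping only the needed powers.

-50*z^4 + 50*z^3/3 - 6*z^2 + 2*z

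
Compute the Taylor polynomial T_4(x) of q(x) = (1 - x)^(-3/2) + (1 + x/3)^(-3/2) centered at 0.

1435*x^4/576 + 455*x^3/216 + 25*x^2/12 + x + 2

Expand each term separately and add.
q(0) = 2
q′(0) = 1
q′′(0) = 25/6
q′′′(0) = 455/36
q^(4)(0) = 1435/24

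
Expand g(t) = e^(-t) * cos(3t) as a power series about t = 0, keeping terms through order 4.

7*t^4/6 + 13*t^3/3 - 4*t^2 - t + 1

Write out both Maclaurin series and multiply, keeping only the needed powers.
g(0) = 1
g′(0) = -1
g′′(0) = -8
g′′′(0) = 26
g^(4)(0) = 28
Then c_k = g^(k)(0)/k! gives each Taylor coefficient.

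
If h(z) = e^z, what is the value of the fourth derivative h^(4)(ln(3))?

From the series, [(z - ln(3))^4] h = 1/8; multiply by 4! = 24 to get 3.

3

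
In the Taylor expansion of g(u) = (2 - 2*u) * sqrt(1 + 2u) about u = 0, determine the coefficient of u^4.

Distribute the polynomial across the series and collect like powers.
g(0) = 2
g′(0) = 0
g′′(0) = -6
g′′′(0) = 12
g^(4)(0) = -54
So c_4 = g^(4)(0)/4! = -9/4.

-9/4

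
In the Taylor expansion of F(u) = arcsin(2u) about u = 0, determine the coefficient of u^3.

Use the known series and substitute for the argument.
F(0) = 0
F′(0) = 2
F′′(0) = 0
F′′′(0) = 8
The Taylor polynomial is Σ F^(k)(0)/k! · u^k.

4/3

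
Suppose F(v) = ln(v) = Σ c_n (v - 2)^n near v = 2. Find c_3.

1/24

[(v - 2)^0] = ln(2);  [(v - 2)^1] = 1/2;  [(v - 2)^2] = -1/8;  [(v - 2)^3] = 1/24.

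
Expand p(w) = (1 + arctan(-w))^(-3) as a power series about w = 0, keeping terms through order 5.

Plug the Maclaurin series of the inner function into that of the outer and collect terms.

58*w^5/5 + 11*w^4 + 9*w^3 + 6*w^2 + 3*w + 1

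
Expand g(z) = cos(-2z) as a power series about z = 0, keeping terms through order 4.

2*z^4/3 - 2*z^2 + 1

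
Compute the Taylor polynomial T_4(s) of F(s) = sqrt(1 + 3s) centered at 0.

Compute the successive derivatives at the expansion point and divide by k!.
F(0) = 1
F′(0) = 3/2
F′′(0) = -9/4
F′′′(0) = 81/8
F^(4)(0) = -1215/16

-405*s^4/128 + 27*s^3/16 - 9*s^2/8 + 3*s/2 + 1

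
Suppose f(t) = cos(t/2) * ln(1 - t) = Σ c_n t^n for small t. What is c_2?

-1/2

Take the Cauchy product of the two expansions.
f(0) = 0
f′(0) = -1
f′′(0) = -1
So c_2 = f′′(0)/2! = -1/2.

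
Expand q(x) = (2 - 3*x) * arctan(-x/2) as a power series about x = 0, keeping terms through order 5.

-x^5/80 - x^4/8 + x^3/12 + 3*x^2/2 - x

Multiply each power in the prefactor through the base expansion.
q(0) = 0
q′(0) = -1
q′′(0) = 3
q′′′(0) = 1/2
q^(4)(0) = -3
q^(5)(0) = -3/2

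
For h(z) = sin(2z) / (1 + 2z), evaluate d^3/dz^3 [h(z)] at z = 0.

40

Take the Cauchy product of the two expansions.
From the series, [z^3] h = 20/3; multiply by 3! = 6 to get 40.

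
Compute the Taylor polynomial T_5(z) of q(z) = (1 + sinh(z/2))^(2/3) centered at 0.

Compose series: expand the inner function first, then feed it into the outer expansion.
q(0) = 1
q′(0) = 1/3
q′′(0) = -1/18
q′′′(0) = 13/108
q^(4)(0) = -8/81
q^(5)(0) = 721/3888
The Taylor polynomial is Σ q^(k)(0)/k! · z^k.

721*z^5/466560 - z^4/243 + 13*z^3/648 - z^2/36 + z/3 + 1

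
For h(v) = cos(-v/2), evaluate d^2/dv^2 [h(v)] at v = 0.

-1/4

Apply the Taylor formula c_k = f^(k)(a)/k!.
The coefficient of v^2 in the expansion is -1/8, so h′′(0) = 2! * (-1/8) = -1/4.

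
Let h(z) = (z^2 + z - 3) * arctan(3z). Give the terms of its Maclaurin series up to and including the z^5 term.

Distribute the polynomial across the series and collect like powers.
h(0) = 0
h′(0) = -9
h′′(0) = 6
h′′′(0) = 180
h^(4)(0) = -216
h^(5)(0) = -18576
Then c_k = h^(k)(0)/k! gives each Taylor coefficient.

-774*z^5/5 - 9*z^4 + 30*z^3 + 3*z^2 - 9*z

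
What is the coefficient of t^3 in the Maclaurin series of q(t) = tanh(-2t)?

8/3

q(0) = 0
q′(0) = -2
q′′(0) = 0
q′′′(0) = 16
Then c_k = q^(k)(0)/k! gives each Taylor coefficient.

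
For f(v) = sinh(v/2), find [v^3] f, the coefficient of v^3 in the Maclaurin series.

1/48

f(0) = 0
f′(0) = 1/2
f′′(0) = 0
f′′′(0) = 1/8
Dividing each by k! gives the coefficients c_0, ..., c_3.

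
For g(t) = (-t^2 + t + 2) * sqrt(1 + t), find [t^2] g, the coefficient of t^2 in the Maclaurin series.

Distribute the polynomial across the series and collect like powers.
[t^0] = 2;  [t^1] = 2;  [t^2] = -3/4.
So c_2 = g′′(0)/2! = -3/4.

-3/4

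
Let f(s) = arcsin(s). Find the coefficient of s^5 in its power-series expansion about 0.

3/40

f(0) = 0
f′(0) = 1
f′′(0) = 0
f′′′(0) = 1
f^(4)(0) = 0
f^(5)(0) = 9
So c_5 = f^(5)(0)/5! = 3/40.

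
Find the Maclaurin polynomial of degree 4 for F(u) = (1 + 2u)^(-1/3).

Use the known series and substitute for the argument.
F(0) = 1
F′(0) = -2/3
F′′(0) = 16/9
F′′′(0) = -224/27
F^(4)(0) = 4480/81

560*u^4/243 - 112*u^3/81 + 8*u^2/9 - 2*u/3 + 1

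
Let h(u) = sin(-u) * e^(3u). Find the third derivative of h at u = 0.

Take the Cauchy product of the two expansions.
The coefficient of u^3 in the expansion is -13/3, so h′′′(0) = 3! * (-13/3) = -26.

-26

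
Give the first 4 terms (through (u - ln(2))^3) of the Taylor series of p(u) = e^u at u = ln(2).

(u - ln(2))^3/3 + (u - ln(2))^2 + 2*(u - ln(2)) + 2

[(u - ln(2))^0] = 2;  [(u - ln(2))^1] = 2;  [(u - ln(2))^2] = 1;  [(u - ln(2))^3] = 1/3.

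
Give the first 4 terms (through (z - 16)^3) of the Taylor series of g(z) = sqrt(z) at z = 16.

g(16) = 4
g′(16) = 1/8
g′′(16) = -1/256
g′′′(16) = 3/8192

(z - 16)^3/16384 - (z - 16)^2/512 + (z - 16)/8 + 4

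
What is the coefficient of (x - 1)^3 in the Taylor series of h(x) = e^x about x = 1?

e/6

Apply the Taylor formula c_k = f^(k)(a)/k!.
h(1) = e
h′(1) = e
h′′(1) = e
h′′′(1) = e
The Taylor polynomial is Σ h^(k)(1)/k! · (x - 1)^k.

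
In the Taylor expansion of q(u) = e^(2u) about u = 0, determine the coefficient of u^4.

2/3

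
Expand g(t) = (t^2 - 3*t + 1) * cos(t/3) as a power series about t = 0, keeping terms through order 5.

-t^5/648 - 107*t^4/1944 + t^3/6 + 17*t^2/18 - 3*t + 1

Multiply each power in the prefactor through the base expansion.
g(0) = 1
g′(0) = -3
g′′(0) = 17/9
g′′′(0) = 1
g^(4)(0) = -107/81
g^(5)(0) = -5/27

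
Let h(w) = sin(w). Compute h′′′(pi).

1

The coefficient of (w - pi)^3 in the expansion is 1/6, so h′′′(pi) = 3! * (1/6) = 1.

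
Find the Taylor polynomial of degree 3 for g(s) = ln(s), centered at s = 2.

Compute the successive derivatives at the expansion point and divide by k!.

(s - 2)^3/24 - (s - 2)^2/8 + (s - 2)/2 + ln(2)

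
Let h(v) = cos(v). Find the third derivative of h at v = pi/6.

1/2

Compute the successive derivatives at the expansion point and divide by k!.
The coefficient of (v - pi/6)^3 in the expansion is 1/12, so h′′′(pi/6) = 3! * (1/12) = 1/2.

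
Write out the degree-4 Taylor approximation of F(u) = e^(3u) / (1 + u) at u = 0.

11*u^4/8 + 2*u^3 + 5*u^2/2 + 2*u + 1

Write out both Maclaurin series and multiply, keeping only the needed powers.
F(0) = 1
F′(0) = 2
F′′(0) = 5
F′′′(0) = 12
F^(4)(0) = 33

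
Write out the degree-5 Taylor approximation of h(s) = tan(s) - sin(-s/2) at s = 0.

171*s^5/1280 + 5*s^3/16 + 3*s/2

Add the two expansions coefficient-wise.
[s^0] = 0;  [s^1] = 3/2;  [s^2] = 0;  [s^3] = 5/16;  [s^4] = 0;  [s^5] = 171/1280.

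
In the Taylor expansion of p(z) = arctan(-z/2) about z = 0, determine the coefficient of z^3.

p(0) = 0
p′(0) = -1/2
p′′(0) = 0
p′′′(0) = 1/4
So c_3 = p′′′(0)/3! = 1/24.

1/24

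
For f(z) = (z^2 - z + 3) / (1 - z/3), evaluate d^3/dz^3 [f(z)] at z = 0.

2

Distribute the polynomial across the series and collect like powers.
The coefficient of z^3 in the expansion is 1/3, so f′′′(0) = 3! * (1/3) = 2.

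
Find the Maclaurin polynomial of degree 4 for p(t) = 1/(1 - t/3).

Differentiate repeatedly and evaluate at the center.
[t^0] = 1;  [t^1] = 1/3;  [t^2] = 1/9;  [t^3] = 1/27;  [t^4] = 1/81.

t^4/81 + t^3/27 + t^2/9 + t/3 + 1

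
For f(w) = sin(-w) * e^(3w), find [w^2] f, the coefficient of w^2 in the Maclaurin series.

Take the Cauchy product of the two expansions.
f(0) = 0
f′(0) = -1
f′′(0) = -6

-3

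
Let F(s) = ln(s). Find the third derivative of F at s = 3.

The coefficient of (s - 3)^3 in the expansion is 1/81, so F′′′(3) = 3! * (1/81) = 2/27.

2/27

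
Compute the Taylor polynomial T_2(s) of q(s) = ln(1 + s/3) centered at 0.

-s^2/18 + s/3

Differentiate repeatedly and evaluate at the center.
q(0) = 0
q′(0) = 1/3
q′′(0) = -1/9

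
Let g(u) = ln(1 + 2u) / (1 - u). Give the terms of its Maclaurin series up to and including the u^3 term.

8*u^3/3 + 2*u

Expand each factor separately, then convolve coefficients.
g(0) = 0
g′(0) = 2
g′′(0) = 0
g′′′(0) = 16
Dividing each by k! gives the coefficients c_0, ..., c_3.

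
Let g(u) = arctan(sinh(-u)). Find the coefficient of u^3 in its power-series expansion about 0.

Plug the Maclaurin series of the inner function into that of the outer and collect terms.
g(0) = 0
g′(0) = -1
g′′(0) = 0
g′′′(0) = 1

1/6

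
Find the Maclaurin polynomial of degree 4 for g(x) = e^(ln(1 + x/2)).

Let u equal the inner series; expand the outer function in u and truncate.
g(0) = 1
g′(0) = 1/2
g′′(0) = 0
g′′′(0) = 0
g^(4)(0) = 0

x/2 + 1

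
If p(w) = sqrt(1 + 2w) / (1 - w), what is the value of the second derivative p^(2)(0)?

3

Write out both Maclaurin series and multiply, keeping only the needed powers.
From the series, [w^2] p = 3/2; multiply by 2! = 2 to get 3.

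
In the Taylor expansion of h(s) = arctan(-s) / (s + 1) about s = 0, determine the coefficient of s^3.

-2/3

Multiply the numerator's expansion by the denominator's geometric series.
h(0) = 0
h′(0) = -1
h′′(0) = 2
h′′′(0) = -4
Dividing each by k! gives the coefficients c_0, ..., c_3.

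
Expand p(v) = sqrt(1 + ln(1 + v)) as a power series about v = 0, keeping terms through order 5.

Plug the Maclaurin series of the inner function into that of the outer and collect terms.
p(0) = 1
p′(0) = 1/2
p′′(0) = -3/4
p′′′(0) = 17/8
p^(4)(0) = -143/16
p^(5)(0) = 1609/32

1609*v^5/3840 - 143*v^4/384 + 17*v^3/48 - 3*v^2/8 + v/2 + 1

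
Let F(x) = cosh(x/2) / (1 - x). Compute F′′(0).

9/4

Expand each factor separately, then convolve coefficients.
The coefficient of x^2 in the expansion is 9/8, so F′′(0) = 2! * (9/8) = 9/4.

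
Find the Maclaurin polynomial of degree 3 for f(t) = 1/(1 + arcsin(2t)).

-28*t^3/3 + 4*t^2 - 2*t + 1

Let u equal the inner series; expand the outer function in u and truncate.
f(0) = 1
f′(0) = -2
f′′(0) = 8
f′′′(0) = -56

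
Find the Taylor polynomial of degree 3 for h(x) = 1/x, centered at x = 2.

-(x - 2)^3/16 + (x - 2)^2/8 - (x - 2)/4 + 1/2

Compute the successive derivatives at the expansion point and divide by k!.
h(2) = 1/2
h′(2) = -1/4
h′′(2) = 1/4
h′′′(2) = -3/8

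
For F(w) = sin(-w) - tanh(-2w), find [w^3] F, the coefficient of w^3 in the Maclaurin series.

Expand each term separately and add.
F(0) = 0
F′(0) = 1
F′′(0) = 0
F′′′(0) = -15

-5/2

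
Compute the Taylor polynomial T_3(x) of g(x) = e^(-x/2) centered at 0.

-x^3/48 + x^2/8 - x/2 + 1

g(0) = 1
g′(0) = -1/2
g′′(0) = 1/4
g′′′(0) = -1/8
The Taylor polynomial is Σ g^(k)(0)/k! · x^k.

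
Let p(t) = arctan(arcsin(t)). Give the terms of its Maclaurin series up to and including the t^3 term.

-t^3/6 + t

Substitute the inner expansion into the outer series and collect powers.
[t^0] = 0;  [t^1] = 1;  [t^2] = 0;  [t^3] = -1/6.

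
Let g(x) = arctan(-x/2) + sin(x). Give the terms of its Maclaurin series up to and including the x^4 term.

Expand each term separately and add.
g(0) = 0
g′(0) = 1/2
g′′(0) = 0
g′′′(0) = -3/4
g^(4)(0) = 0

-x^3/8 + x/2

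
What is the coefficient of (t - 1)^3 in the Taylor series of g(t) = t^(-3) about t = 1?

-10

[(t - 1)^0] = 1;  [(t - 1)^1] = -3;  [(t - 1)^2] = 6;  [(t - 1)^3] = -10.
So c_3 = g′′′(1)/3! = -10.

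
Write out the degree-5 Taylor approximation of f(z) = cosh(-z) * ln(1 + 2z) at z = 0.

469*z^5/60 - 5*z^4 + 11*z^3/3 - 2*z^2 + 2*z

Take the Cauchy product of the two expansions.
f(0) = 0
f′(0) = 2
f′′(0) = -4
f′′′(0) = 22
f^(4)(0) = -120
f^(5)(0) = 938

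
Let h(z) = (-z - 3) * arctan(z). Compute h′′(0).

-2

Multiply each power in the prefactor through the base expansion.
The coefficient of z^2 in the expansion is -1, so h′′(0) = 2! * (-1) = -2.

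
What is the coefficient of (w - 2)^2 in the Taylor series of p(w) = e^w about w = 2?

Use the known series and substitute for the argument.
p(2) = e^(2)
p′(2) = e^(2)
p′′(2) = e^(2)

e^(2)/2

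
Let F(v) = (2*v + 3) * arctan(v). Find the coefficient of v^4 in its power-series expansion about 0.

-2/3

Distribute the polynomial across the series and collect like powers.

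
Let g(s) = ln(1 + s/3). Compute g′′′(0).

2/27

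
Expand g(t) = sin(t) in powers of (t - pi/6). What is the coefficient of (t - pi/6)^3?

-sqrt(3)/12

Differentiate repeatedly and evaluate at the center.
g(pi/6) = 1/2
g′(pi/6) = sqrt(3)/2
g′′(pi/6) = -1/2
g′′′(pi/6) = -sqrt(3)/2
Then c_k = g^(k)(pi/6)/k! gives each Taylor coefficient.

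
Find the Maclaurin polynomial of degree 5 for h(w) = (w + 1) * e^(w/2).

11*w^5/3840 + 3*w^4/128 + 7*w^3/48 + 5*w^2/8 + 3*w/2 + 1

Distribute the polynomial across the series and collect like powers.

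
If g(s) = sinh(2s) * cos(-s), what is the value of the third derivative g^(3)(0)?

2

Take the Cauchy product of the two expansions.
The coefficient of s^3 in the expansion is 1/3, so g′′′(0) = 3! * (1/3) = 2.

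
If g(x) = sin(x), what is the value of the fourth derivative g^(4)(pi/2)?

The coefficient of (x - pi/2)^4 in the expansion is 1/24, so g^(4)(pi/2) = 4! * (1/24) = 1.

1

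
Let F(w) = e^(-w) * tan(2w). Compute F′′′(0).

22

Multiply the two series term by term and collect like powers.
The coefficient of w^3 in the expansion is 11/3, so F′′′(0) = 3! * (11/3) = 22.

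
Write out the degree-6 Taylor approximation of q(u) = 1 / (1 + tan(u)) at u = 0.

122*u^6/45 - 32*u^5/15 + 5*u^4/3 - 4*u^3/3 + u^2 - u + 1

Use the geometric series for the reciprocal, then substitute.
q(0) = 1
q′(0) = -1
q′′(0) = 2
q′′′(0) = -8
q^(4)(0) = 40
q^(5)(0) = -256
q^(6)(0) = 1952
Then c_k = q^(k)(0)/k! gives each Taylor coefficient.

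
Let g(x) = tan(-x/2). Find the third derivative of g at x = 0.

Compute the successive derivatives at the expansion point and divide by k!.
The coefficient of x^3 in the expansion is -1/24, so g′′′(0) = 3! * (-1/24) = -1/4.

-1/4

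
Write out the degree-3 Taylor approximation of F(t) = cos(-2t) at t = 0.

1 - 2*t^2

Apply the Taylor formula c_k = f^(k)(a)/k!.
F(0) = 1
F′(0) = 0
F′′(0) = -4
F′′′(0) = 0
Dividing each by k! gives the coefficients c_0, ..., c_3.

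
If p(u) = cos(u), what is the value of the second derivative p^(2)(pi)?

1

From the series, [(u - pi)^2] p = 1/2; multiply by 2! = 2 to get 1.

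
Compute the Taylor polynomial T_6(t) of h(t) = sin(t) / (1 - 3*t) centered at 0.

9541*t^6/40 + 9541*t^5/120 + 53*t^4/2 + 53*t^3/6 + 3*t^2 + t

Use 1/(1 - r) = Σ r^k on the denominator, then take the Cauchy product.
[t^0] = 0;  [t^1] = 1;  [t^2] = 3;  [t^3] = 53/6;  [t^4] = 53/2;  [t^5] = 9541/120;  [t^6] = 9541/40.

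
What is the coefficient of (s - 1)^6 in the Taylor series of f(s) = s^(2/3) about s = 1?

-91/6561

f(1) = 1
f′(1) = 2/3
f′′(1) = -2/9
f′′′(1) = 8/27
f^(4)(1) = -56/81
f^(5)(1) = 560/243
f^(6)(1) = -7280/729
So c_6 = f^(6)(1)/6! = -91/6561.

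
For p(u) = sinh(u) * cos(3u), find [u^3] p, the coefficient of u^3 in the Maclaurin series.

Take the Cauchy product of the two expansions.
p(0) = 0
p′(0) = 1
p′′(0) = 0
p′′′(0) = -26
Dividing each by k! gives the coefficients c_0, ..., c_3.

-13/3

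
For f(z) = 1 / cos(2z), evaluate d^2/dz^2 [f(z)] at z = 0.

4

Divide the numerator series by the denominator series (power-series long division).
From the series, [z^2] f = 2; multiply by 2! = 2 to get 4.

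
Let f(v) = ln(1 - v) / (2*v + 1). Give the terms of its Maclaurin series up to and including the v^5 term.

-391*v^5/30 + 77*v^4/12 - 10*v^3/3 + 3*v^2/2 - v

Multiply the numerator's expansion by the denominator's geometric series.
f(0) = 0
f′(0) = -1
f′′(0) = 3
f′′′(0) = -20
f^(4)(0) = 154
f^(5)(0) = -1564
Then c_k = f^(k)(0)/k! gives each Taylor coefficient.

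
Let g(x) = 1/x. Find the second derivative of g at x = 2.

From the series, [(x - 2)^2] g = 1/8; multiply by 2! = 2 to get 1/4.

1/4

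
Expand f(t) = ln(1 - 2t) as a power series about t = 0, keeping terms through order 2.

-2*t^2 - 2*t

Use the known series and substitute for the argument.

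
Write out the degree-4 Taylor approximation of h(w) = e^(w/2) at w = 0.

w^4/384 + w^3/48 + w^2/8 + w/2 + 1

h(0) = 1
h′(0) = 1/2
h′′(0) = 1/4
h′′′(0) = 1/8
h^(4)(0) = 1/16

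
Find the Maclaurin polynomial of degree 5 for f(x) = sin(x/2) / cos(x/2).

Divide the numerator series by the denominator series (power-series long division).
[x^0] = 0;  [x^1] = 1/2;  [x^2] = 0;  [x^3] = 1/24;  [x^4] = 0;  [x^5] = 1/240.

x^5/240 + x^3/24 + x/2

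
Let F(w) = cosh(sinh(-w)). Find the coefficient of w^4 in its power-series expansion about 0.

5/24

Plug the Maclaurin series of the inner function into that of the outer and collect terms.
F(0) = 1
F′(0) = 0
F′′(0) = 1
F′′′(0) = 0
F^(4)(0) = 5
Dividing each by k! gives the coefficients c_0, ..., c_4.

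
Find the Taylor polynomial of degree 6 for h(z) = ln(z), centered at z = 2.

-(z - 2)^6/384 + (z - 2)^5/160 - (z - 2)^4/64 + (z - 2)^3/24 - (z - 2)^2/8 + (z - 2)/2 + ln(2)

Differentiate repeatedly and evaluate at the center.
[(z - 2)^0] = ln(2);  [(z - 2)^1] = 1/2;  [(z - 2)^2] = -1/8;  [(z - 2)^3] = 1/24;  [(z - 2)^4] = -1/64;  [(z - 2)^5] = 1/160;  [(z - 2)^6] = -1/384.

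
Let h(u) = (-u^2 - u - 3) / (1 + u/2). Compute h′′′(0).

15/4

Shift and add copies of the series according to the polynomial's terms.
The coefficient of u^3 in the expansion is 5/8, so h′′′(0) = 3! * (5/8) = 15/4.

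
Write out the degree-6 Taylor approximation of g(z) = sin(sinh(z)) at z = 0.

Let u equal the inner series; expand the outer function in u and truncate.
[z^0] = 0;  [z^1] = 1;  [z^2] = 0;  [z^3] = 0;  [z^4] = 0;  [z^5] = -1/15;  [z^6] = 0.

-z^5/15 + z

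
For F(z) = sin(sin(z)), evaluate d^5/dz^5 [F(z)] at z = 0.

12

Substitute the inner expansion into the outer series and collect powers.
The coefficient of z^5 in the expansion is 1/10, so F^(5)(0) = 5! * (1/10) = 12.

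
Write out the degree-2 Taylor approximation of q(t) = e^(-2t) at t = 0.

[t^0] = 1;  [t^1] = -2;  [t^2] = 2.

2*t^2 - 2*t + 1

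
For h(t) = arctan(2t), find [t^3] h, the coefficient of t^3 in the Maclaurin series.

-8/3

h(0) = 0
h′(0) = 2
h′′(0) = 0
h′′′(0) = -16
So c_3 = h′′′(0)/3! = -8/3.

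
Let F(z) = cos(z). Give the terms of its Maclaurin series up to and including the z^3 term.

1 - z^2/2

[z^0] = 1;  [z^1] = 0;  [z^2] = -1/2;  [z^3] = 0.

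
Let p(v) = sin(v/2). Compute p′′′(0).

-1/8

Compute the successive derivatives at the expansion point and divide by k!.
The coefficient of v^3 in the expansion is -1/48, so p′′′(0) = 3! * (-1/48) = -1/8.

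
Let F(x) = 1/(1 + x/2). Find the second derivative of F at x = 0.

1/2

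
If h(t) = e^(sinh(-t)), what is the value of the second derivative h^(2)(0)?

Let u equal the inner series; expand the outer function in u and truncate.
From the series, [t^2] h = 1/2; multiply by 2! = 2 to get 1.

1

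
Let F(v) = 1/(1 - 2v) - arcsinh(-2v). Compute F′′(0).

8

Add the two expansions coefficient-wise.
From the series, [v^2] F = 4; multiply by 2! = 2 to get 8.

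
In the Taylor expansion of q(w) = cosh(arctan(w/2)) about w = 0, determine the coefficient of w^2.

Substitute the inner expansion into the outer series and collect powers.
So c_2 = q′′(0)/2! = 1/8.

1/8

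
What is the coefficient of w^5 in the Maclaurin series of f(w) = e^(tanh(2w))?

-4/5

Compose series: expand the inner function first, then feed it into the outer expansion.
f(0) = 1
f′(0) = 2
f′′(0) = 4
f′′′(0) = -8
f^(4)(0) = -112
f^(5)(0) = -96
The Taylor polynomial is Σ f^(k)(0)/k! · w^k.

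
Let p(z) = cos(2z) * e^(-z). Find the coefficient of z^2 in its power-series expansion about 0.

-3/2

Expand each factor separately, then convolve coefficients.
p(0) = 1
p′(0) = -1
p′′(0) = -3
So c_2 = p′′(0)/2! = -3/2.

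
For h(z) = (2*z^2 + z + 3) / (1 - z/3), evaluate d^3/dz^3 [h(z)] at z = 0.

Distribute the polynomial across the series and collect like powers.
The coefficient of z^3 in the expansion is 8/9, so h′′′(0) = 3! * (8/9) = 16/3.

16/3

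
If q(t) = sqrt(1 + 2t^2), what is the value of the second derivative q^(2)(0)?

The coefficient of t^2 in the expansion is 1, so q′′(0) = 2! * (1) = 2.

2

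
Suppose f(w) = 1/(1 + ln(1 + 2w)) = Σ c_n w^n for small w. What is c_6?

Let u equal the inner series; expand the outer function in u and truncate.
f(0) = 1
f′(0) = -2
f′′(0) = 12
f′′′(0) = -112
f^(4)(0) = 1408
f^(5)(0) = -1800*2^(13/14)*3^(45/56)*5^(38/63)*7^(1/126)
f^(6)(0) = 420992
Then c_k = f^(k)(0)/k! gives each Taylor coefficient.

26312/45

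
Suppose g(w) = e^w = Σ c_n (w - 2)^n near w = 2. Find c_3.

Apply the Taylor formula c_k = f^(k)(a)/k!.
[(w - 2)^0] = e^(2);  [(w - 2)^1] = e^(2);  [(w - 2)^2] = e^(2)/2;  [(w - 2)^3] = e^(2)/6.
So c_3 = g′′′(2)/3! = e^(2)/6.

e^(2)/6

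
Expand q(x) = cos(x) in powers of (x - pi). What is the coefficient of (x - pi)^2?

Differentiate repeatedly and evaluate at the center.
[(x - pi)^0] = -1;  [(x - pi)^1] = 0;  [(x - pi)^2] = 1/2.
So c_2 = q′′(pi)/2! = 1/2.

1/2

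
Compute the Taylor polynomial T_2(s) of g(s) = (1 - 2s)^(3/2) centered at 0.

3*s^2/2 - 3*s + 1

Compute the successive derivatives at the expansion point and divide by k!.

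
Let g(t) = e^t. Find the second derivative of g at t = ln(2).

The coefficient of (t - ln(2))^2 in the expansion is 1, so g′′(ln(2)) = 2! * (1) = 2.

2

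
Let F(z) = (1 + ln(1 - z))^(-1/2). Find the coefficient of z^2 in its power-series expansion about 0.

5/8

Let u equal the inner series; expand the outer function in u and truncate.
[z^0] = 1;  [z^1] = 1/2;  [z^2] = 5/8.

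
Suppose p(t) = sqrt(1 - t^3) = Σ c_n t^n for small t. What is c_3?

-1/2

Apply the Taylor formula c_k = f^(k)(a)/k!.
p(0) = 1
p′(0) = 0
p′′(0) = 0
p′′′(0) = -3
So c_3 = p′′′(0)/3! = -1/2.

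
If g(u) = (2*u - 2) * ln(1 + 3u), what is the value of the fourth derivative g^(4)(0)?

1404

Shift and add copies of the series according to the polynomial's terms.
The coefficient of u^4 in the expansion is 117/2, so g^(4)(0) = 4! * (117/2) = 1404.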